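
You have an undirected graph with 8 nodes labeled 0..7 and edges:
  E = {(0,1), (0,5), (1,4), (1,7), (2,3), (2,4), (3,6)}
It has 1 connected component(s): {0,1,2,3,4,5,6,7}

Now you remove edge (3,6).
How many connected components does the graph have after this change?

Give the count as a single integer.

Answer: 2

Derivation:
Initial component count: 1
Remove (3,6): it was a bridge. Count increases: 1 -> 2.
  After removal, components: {0,1,2,3,4,5,7} {6}
New component count: 2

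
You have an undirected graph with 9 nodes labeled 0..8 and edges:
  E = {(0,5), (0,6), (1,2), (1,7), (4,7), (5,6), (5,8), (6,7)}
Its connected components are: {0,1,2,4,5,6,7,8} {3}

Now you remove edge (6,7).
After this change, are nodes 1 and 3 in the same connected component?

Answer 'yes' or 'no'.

Initial components: {0,1,2,4,5,6,7,8} {3}
Removing edge (6,7): it was a bridge — component count 2 -> 3.
New components: {0,5,6,8} {1,2,4,7} {3}
Are 1 and 3 in the same component? no

Answer: no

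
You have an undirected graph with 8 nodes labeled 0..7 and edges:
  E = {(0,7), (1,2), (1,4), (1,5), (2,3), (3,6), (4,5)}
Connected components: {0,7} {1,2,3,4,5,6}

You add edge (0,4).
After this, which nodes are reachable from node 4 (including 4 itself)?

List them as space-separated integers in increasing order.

Answer: 0 1 2 3 4 5 6 7

Derivation:
Before: nodes reachable from 4: {1,2,3,4,5,6}
Adding (0,4): merges 4's component with another. Reachability grows.
After: nodes reachable from 4: {0,1,2,3,4,5,6,7}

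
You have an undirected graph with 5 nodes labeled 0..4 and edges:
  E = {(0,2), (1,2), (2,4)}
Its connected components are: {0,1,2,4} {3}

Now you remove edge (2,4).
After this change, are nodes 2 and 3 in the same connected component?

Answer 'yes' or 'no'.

Initial components: {0,1,2,4} {3}
Removing edge (2,4): it was a bridge — component count 2 -> 3.
New components: {0,1,2} {3} {4}
Are 2 and 3 in the same component? no

Answer: no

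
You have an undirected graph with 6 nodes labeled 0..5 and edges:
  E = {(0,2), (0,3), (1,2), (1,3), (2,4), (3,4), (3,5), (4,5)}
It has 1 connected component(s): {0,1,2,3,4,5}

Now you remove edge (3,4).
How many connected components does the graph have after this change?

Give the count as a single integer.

Answer: 1

Derivation:
Initial component count: 1
Remove (3,4): not a bridge. Count unchanged: 1.
  After removal, components: {0,1,2,3,4,5}
New component count: 1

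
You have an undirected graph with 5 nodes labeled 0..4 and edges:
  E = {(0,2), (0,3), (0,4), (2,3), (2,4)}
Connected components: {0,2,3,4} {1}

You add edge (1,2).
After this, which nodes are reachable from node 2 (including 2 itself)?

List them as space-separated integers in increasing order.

Answer: 0 1 2 3 4

Derivation:
Before: nodes reachable from 2: {0,2,3,4}
Adding (1,2): merges 2's component with another. Reachability grows.
After: nodes reachable from 2: {0,1,2,3,4}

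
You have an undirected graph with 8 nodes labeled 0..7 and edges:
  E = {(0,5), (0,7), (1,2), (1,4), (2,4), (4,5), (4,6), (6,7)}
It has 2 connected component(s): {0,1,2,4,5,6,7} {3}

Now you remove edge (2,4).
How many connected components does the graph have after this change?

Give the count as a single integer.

Answer: 2

Derivation:
Initial component count: 2
Remove (2,4): not a bridge. Count unchanged: 2.
  After removal, components: {0,1,2,4,5,6,7} {3}
New component count: 2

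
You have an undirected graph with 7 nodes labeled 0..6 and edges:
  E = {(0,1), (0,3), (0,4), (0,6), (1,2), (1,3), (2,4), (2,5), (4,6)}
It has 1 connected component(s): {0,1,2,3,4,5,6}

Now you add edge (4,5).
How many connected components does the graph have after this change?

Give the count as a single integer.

Answer: 1

Derivation:
Initial component count: 1
Add (4,5): endpoints already in same component. Count unchanged: 1.
New component count: 1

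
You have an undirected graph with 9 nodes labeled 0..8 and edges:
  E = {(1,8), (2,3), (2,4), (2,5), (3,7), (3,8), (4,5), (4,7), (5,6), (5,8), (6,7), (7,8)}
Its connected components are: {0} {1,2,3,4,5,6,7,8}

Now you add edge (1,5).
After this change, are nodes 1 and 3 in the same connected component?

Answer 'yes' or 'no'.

Initial components: {0} {1,2,3,4,5,6,7,8}
Adding edge (1,5): both already in same component {1,2,3,4,5,6,7,8}. No change.
New components: {0} {1,2,3,4,5,6,7,8}
Are 1 and 3 in the same component? yes

Answer: yes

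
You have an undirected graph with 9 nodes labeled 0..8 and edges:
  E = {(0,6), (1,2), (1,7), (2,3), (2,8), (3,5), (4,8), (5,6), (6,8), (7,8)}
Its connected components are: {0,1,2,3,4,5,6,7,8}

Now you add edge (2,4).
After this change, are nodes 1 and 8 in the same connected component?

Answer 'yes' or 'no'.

Answer: yes

Derivation:
Initial components: {0,1,2,3,4,5,6,7,8}
Adding edge (2,4): both already in same component {0,1,2,3,4,5,6,7,8}. No change.
New components: {0,1,2,3,4,5,6,7,8}
Are 1 and 8 in the same component? yes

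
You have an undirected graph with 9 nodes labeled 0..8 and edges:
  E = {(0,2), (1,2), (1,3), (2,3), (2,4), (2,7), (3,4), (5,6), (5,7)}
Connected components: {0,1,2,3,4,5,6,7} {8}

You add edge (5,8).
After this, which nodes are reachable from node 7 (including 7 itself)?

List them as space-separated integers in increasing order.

Before: nodes reachable from 7: {0,1,2,3,4,5,6,7}
Adding (5,8): merges 7's component with another. Reachability grows.
After: nodes reachable from 7: {0,1,2,3,4,5,6,7,8}

Answer: 0 1 2 3 4 5 6 7 8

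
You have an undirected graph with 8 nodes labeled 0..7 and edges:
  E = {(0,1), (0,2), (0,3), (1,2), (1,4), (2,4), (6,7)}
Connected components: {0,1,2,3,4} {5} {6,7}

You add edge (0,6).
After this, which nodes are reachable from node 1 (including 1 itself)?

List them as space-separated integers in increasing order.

Before: nodes reachable from 1: {0,1,2,3,4}
Adding (0,6): merges 1's component with another. Reachability grows.
After: nodes reachable from 1: {0,1,2,3,4,6,7}

Answer: 0 1 2 3 4 6 7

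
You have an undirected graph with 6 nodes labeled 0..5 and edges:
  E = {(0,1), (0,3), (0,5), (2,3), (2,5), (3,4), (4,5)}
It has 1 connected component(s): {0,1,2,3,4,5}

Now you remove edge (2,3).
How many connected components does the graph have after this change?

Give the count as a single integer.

Answer: 1

Derivation:
Initial component count: 1
Remove (2,3): not a bridge. Count unchanged: 1.
  After removal, components: {0,1,2,3,4,5}
New component count: 1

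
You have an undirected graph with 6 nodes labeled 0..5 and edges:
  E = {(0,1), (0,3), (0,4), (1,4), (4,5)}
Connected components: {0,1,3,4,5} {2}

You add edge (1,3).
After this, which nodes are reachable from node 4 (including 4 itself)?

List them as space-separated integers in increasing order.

Before: nodes reachable from 4: {0,1,3,4,5}
Adding (1,3): both endpoints already in same component. Reachability from 4 unchanged.
After: nodes reachable from 4: {0,1,3,4,5}

Answer: 0 1 3 4 5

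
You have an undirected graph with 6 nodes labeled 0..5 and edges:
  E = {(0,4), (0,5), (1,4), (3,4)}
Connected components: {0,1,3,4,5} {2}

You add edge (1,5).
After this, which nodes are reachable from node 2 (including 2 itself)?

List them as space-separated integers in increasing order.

Answer: 2

Derivation:
Before: nodes reachable from 2: {2}
Adding (1,5): both endpoints already in same component. Reachability from 2 unchanged.
After: nodes reachable from 2: {2}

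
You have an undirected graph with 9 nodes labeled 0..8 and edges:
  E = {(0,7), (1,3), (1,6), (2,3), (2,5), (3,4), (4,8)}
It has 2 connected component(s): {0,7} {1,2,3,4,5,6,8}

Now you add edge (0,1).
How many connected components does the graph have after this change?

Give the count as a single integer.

Answer: 1

Derivation:
Initial component count: 2
Add (0,1): merges two components. Count decreases: 2 -> 1.
New component count: 1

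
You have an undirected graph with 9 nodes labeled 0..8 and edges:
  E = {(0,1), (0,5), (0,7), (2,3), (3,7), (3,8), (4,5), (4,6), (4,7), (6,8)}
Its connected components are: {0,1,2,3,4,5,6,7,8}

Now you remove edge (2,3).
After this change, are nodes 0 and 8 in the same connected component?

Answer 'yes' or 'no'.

Initial components: {0,1,2,3,4,5,6,7,8}
Removing edge (2,3): it was a bridge — component count 1 -> 2.
New components: {0,1,3,4,5,6,7,8} {2}
Are 0 and 8 in the same component? yes

Answer: yes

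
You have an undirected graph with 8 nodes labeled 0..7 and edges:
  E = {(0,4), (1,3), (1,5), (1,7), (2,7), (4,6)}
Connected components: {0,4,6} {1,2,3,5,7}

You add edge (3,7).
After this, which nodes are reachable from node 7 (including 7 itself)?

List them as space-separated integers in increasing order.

Before: nodes reachable from 7: {1,2,3,5,7}
Adding (3,7): both endpoints already in same component. Reachability from 7 unchanged.
After: nodes reachable from 7: {1,2,3,5,7}

Answer: 1 2 3 5 7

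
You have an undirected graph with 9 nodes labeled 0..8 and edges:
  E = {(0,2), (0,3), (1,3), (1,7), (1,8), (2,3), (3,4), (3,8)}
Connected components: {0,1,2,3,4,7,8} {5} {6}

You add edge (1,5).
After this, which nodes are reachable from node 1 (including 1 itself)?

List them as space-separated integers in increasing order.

Before: nodes reachable from 1: {0,1,2,3,4,7,8}
Adding (1,5): merges 1's component with another. Reachability grows.
After: nodes reachable from 1: {0,1,2,3,4,5,7,8}

Answer: 0 1 2 3 4 5 7 8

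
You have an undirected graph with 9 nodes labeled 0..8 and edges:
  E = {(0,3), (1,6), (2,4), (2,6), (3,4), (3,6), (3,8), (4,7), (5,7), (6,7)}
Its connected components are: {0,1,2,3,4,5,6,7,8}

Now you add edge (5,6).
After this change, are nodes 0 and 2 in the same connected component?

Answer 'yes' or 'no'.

Initial components: {0,1,2,3,4,5,6,7,8}
Adding edge (5,6): both already in same component {0,1,2,3,4,5,6,7,8}. No change.
New components: {0,1,2,3,4,5,6,7,8}
Are 0 and 2 in the same component? yes

Answer: yes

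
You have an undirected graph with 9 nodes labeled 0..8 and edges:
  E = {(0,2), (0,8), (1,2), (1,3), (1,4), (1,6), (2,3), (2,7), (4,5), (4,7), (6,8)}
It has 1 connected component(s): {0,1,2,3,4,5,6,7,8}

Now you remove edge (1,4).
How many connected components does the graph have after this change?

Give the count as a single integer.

Answer: 1

Derivation:
Initial component count: 1
Remove (1,4): not a bridge. Count unchanged: 1.
  After removal, components: {0,1,2,3,4,5,6,7,8}
New component count: 1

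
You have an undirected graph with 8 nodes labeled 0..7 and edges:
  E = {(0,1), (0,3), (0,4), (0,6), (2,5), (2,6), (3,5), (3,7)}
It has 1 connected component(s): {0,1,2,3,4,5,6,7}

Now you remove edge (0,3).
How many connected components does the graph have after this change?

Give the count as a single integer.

Initial component count: 1
Remove (0,3): not a bridge. Count unchanged: 1.
  After removal, components: {0,1,2,3,4,5,6,7}
New component count: 1

Answer: 1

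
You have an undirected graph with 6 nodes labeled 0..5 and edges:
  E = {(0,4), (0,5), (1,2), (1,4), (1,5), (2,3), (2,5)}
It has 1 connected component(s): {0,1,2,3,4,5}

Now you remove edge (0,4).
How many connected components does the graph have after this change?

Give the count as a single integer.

Initial component count: 1
Remove (0,4): not a bridge. Count unchanged: 1.
  After removal, components: {0,1,2,3,4,5}
New component count: 1

Answer: 1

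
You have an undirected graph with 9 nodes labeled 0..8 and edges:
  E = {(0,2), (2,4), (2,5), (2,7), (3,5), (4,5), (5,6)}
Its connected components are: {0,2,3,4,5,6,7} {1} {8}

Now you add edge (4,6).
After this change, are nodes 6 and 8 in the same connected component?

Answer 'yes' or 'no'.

Answer: no

Derivation:
Initial components: {0,2,3,4,5,6,7} {1} {8}
Adding edge (4,6): both already in same component {0,2,3,4,5,6,7}. No change.
New components: {0,2,3,4,5,6,7} {1} {8}
Are 6 and 8 in the same component? no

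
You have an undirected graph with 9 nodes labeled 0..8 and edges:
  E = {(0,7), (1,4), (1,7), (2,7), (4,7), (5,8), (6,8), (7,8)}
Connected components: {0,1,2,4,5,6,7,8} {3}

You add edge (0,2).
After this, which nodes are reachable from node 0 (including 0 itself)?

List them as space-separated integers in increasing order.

Answer: 0 1 2 4 5 6 7 8

Derivation:
Before: nodes reachable from 0: {0,1,2,4,5,6,7,8}
Adding (0,2): both endpoints already in same component. Reachability from 0 unchanged.
After: nodes reachable from 0: {0,1,2,4,5,6,7,8}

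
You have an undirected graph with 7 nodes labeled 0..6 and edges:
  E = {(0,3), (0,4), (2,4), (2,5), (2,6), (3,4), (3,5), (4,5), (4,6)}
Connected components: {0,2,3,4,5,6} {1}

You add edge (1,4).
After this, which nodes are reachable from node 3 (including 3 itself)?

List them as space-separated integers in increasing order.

Answer: 0 1 2 3 4 5 6

Derivation:
Before: nodes reachable from 3: {0,2,3,4,5,6}
Adding (1,4): merges 3's component with another. Reachability grows.
After: nodes reachable from 3: {0,1,2,3,4,5,6}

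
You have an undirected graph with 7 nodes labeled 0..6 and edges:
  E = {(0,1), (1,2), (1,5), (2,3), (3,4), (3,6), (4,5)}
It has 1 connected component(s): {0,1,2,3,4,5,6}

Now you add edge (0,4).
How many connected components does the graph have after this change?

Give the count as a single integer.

Initial component count: 1
Add (0,4): endpoints already in same component. Count unchanged: 1.
New component count: 1

Answer: 1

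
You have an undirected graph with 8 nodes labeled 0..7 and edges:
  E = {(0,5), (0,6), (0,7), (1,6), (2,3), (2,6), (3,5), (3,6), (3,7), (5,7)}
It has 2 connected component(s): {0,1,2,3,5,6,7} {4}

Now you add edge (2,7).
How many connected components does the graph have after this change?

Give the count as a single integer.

Initial component count: 2
Add (2,7): endpoints already in same component. Count unchanged: 2.
New component count: 2

Answer: 2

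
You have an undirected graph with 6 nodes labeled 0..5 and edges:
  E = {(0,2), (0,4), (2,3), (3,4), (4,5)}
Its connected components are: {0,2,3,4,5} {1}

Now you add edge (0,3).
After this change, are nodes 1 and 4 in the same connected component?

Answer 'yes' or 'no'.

Initial components: {0,2,3,4,5} {1}
Adding edge (0,3): both already in same component {0,2,3,4,5}. No change.
New components: {0,2,3,4,5} {1}
Are 1 and 4 in the same component? no

Answer: no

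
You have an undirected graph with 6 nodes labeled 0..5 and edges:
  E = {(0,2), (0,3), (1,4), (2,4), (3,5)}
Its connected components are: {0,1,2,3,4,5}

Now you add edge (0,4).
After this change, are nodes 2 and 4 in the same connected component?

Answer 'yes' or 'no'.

Initial components: {0,1,2,3,4,5}
Adding edge (0,4): both already in same component {0,1,2,3,4,5}. No change.
New components: {0,1,2,3,4,5}
Are 2 and 4 in the same component? yes

Answer: yes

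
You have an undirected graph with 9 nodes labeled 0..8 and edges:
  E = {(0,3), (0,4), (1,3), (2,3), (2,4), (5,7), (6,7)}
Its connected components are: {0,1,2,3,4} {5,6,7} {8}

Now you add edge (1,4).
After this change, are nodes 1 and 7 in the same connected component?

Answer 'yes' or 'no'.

Answer: no

Derivation:
Initial components: {0,1,2,3,4} {5,6,7} {8}
Adding edge (1,4): both already in same component {0,1,2,3,4}. No change.
New components: {0,1,2,3,4} {5,6,7} {8}
Are 1 and 7 in the same component? no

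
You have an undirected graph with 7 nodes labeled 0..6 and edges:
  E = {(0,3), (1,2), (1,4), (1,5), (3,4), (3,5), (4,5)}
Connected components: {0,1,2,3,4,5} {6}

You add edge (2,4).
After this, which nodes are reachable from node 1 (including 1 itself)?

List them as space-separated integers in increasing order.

Before: nodes reachable from 1: {0,1,2,3,4,5}
Adding (2,4): both endpoints already in same component. Reachability from 1 unchanged.
After: nodes reachable from 1: {0,1,2,3,4,5}

Answer: 0 1 2 3 4 5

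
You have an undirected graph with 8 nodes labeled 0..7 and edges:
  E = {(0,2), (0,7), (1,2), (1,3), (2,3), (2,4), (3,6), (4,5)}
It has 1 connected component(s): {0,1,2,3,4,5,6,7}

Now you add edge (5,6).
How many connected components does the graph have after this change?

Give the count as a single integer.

Answer: 1

Derivation:
Initial component count: 1
Add (5,6): endpoints already in same component. Count unchanged: 1.
New component count: 1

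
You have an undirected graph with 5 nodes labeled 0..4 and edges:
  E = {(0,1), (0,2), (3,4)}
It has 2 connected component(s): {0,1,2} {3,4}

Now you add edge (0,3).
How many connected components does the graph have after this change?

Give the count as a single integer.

Initial component count: 2
Add (0,3): merges two components. Count decreases: 2 -> 1.
New component count: 1

Answer: 1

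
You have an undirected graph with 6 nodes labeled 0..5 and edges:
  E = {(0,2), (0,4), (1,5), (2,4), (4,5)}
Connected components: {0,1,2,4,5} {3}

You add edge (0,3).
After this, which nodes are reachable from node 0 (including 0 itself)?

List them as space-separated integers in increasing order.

Before: nodes reachable from 0: {0,1,2,4,5}
Adding (0,3): merges 0's component with another. Reachability grows.
After: nodes reachable from 0: {0,1,2,3,4,5}

Answer: 0 1 2 3 4 5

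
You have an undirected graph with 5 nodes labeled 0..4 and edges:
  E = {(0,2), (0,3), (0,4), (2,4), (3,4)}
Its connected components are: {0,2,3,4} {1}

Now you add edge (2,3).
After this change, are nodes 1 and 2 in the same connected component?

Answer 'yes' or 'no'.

Answer: no

Derivation:
Initial components: {0,2,3,4} {1}
Adding edge (2,3): both already in same component {0,2,3,4}. No change.
New components: {0,2,3,4} {1}
Are 1 and 2 in the same component? no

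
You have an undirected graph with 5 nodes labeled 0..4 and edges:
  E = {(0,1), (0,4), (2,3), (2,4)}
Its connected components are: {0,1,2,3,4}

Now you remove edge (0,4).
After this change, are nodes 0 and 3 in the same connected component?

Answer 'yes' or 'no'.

Initial components: {0,1,2,3,4}
Removing edge (0,4): it was a bridge — component count 1 -> 2.
New components: {0,1} {2,3,4}
Are 0 and 3 in the same component? no

Answer: no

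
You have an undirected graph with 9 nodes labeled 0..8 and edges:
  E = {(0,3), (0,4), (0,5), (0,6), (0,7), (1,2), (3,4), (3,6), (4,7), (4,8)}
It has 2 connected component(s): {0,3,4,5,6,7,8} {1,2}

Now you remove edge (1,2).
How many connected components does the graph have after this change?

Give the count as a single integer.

Initial component count: 2
Remove (1,2): it was a bridge. Count increases: 2 -> 3.
  After removal, components: {0,3,4,5,6,7,8} {1} {2}
New component count: 3

Answer: 3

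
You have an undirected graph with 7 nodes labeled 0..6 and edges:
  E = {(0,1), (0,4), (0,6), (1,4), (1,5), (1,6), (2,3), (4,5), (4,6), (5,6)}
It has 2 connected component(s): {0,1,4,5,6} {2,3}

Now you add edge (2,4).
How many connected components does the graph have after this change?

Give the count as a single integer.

Answer: 1

Derivation:
Initial component count: 2
Add (2,4): merges two components. Count decreases: 2 -> 1.
New component count: 1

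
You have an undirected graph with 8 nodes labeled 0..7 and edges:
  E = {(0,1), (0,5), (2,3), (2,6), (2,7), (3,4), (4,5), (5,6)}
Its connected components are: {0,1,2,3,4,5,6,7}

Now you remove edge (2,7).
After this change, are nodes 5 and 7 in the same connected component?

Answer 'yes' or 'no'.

Initial components: {0,1,2,3,4,5,6,7}
Removing edge (2,7): it was a bridge — component count 1 -> 2.
New components: {0,1,2,3,4,5,6} {7}
Are 5 and 7 in the same component? no

Answer: no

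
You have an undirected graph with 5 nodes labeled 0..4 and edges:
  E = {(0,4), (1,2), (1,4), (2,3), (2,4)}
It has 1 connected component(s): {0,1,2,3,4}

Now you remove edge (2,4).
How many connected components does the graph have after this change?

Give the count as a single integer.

Initial component count: 1
Remove (2,4): not a bridge. Count unchanged: 1.
  After removal, components: {0,1,2,3,4}
New component count: 1

Answer: 1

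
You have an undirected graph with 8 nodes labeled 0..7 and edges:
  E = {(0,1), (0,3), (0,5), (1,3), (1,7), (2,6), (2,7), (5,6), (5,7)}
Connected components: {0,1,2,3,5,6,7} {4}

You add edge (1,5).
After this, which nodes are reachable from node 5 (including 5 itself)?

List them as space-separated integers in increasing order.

Before: nodes reachable from 5: {0,1,2,3,5,6,7}
Adding (1,5): both endpoints already in same component. Reachability from 5 unchanged.
After: nodes reachable from 5: {0,1,2,3,5,6,7}

Answer: 0 1 2 3 5 6 7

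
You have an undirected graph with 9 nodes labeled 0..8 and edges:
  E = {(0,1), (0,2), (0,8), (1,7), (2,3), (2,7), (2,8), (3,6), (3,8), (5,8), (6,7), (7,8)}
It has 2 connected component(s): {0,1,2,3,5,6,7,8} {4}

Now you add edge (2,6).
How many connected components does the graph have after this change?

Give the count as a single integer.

Initial component count: 2
Add (2,6): endpoints already in same component. Count unchanged: 2.
New component count: 2

Answer: 2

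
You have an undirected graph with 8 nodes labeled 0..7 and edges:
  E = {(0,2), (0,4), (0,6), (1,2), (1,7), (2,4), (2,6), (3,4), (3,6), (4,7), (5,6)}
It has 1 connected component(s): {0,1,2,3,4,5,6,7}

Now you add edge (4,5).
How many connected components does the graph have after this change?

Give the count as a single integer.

Answer: 1

Derivation:
Initial component count: 1
Add (4,5): endpoints already in same component. Count unchanged: 1.
New component count: 1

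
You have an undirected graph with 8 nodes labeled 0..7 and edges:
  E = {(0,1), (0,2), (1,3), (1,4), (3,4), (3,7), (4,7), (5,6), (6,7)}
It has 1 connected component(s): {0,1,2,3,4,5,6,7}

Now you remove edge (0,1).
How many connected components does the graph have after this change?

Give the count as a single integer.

Answer: 2

Derivation:
Initial component count: 1
Remove (0,1): it was a bridge. Count increases: 1 -> 2.
  After removal, components: {0,2} {1,3,4,5,6,7}
New component count: 2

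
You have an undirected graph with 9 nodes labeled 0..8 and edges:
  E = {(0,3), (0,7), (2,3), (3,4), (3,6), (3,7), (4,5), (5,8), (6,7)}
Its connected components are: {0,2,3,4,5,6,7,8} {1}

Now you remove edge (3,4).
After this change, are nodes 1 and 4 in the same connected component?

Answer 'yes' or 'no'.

Initial components: {0,2,3,4,5,6,7,8} {1}
Removing edge (3,4): it was a bridge — component count 2 -> 3.
New components: {0,2,3,6,7} {1} {4,5,8}
Are 1 and 4 in the same component? no

Answer: no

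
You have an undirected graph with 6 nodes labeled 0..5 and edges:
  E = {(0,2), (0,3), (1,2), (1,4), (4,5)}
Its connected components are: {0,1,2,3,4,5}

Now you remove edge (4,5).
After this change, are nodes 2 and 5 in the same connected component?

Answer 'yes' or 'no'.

Answer: no

Derivation:
Initial components: {0,1,2,3,4,5}
Removing edge (4,5): it was a bridge — component count 1 -> 2.
New components: {0,1,2,3,4} {5}
Are 2 and 5 in the same component? no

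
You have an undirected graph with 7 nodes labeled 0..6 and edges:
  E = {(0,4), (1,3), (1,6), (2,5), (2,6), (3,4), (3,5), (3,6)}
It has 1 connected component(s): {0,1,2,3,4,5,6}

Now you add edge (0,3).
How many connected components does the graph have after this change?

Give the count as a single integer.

Answer: 1

Derivation:
Initial component count: 1
Add (0,3): endpoints already in same component. Count unchanged: 1.
New component count: 1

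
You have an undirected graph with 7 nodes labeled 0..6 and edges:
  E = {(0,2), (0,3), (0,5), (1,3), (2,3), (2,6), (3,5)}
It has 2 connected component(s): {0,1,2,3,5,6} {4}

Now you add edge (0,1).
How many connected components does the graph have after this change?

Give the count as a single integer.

Answer: 2

Derivation:
Initial component count: 2
Add (0,1): endpoints already in same component. Count unchanged: 2.
New component count: 2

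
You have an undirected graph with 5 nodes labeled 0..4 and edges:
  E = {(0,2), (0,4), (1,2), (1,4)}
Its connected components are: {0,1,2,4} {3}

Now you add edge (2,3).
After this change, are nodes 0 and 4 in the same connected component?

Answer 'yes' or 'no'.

Answer: yes

Derivation:
Initial components: {0,1,2,4} {3}
Adding edge (2,3): merges {0,1,2,4} and {3}.
New components: {0,1,2,3,4}
Are 0 and 4 in the same component? yes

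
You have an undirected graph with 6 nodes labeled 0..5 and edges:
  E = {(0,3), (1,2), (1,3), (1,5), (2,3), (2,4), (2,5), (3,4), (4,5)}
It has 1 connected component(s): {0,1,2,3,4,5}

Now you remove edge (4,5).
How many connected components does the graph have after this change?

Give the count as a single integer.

Answer: 1

Derivation:
Initial component count: 1
Remove (4,5): not a bridge. Count unchanged: 1.
  After removal, components: {0,1,2,3,4,5}
New component count: 1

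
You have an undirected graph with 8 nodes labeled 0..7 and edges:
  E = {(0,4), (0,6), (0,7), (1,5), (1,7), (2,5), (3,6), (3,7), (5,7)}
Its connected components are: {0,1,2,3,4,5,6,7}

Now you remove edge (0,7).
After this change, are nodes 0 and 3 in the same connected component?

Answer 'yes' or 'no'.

Initial components: {0,1,2,3,4,5,6,7}
Removing edge (0,7): not a bridge — component count unchanged at 1.
New components: {0,1,2,3,4,5,6,7}
Are 0 and 3 in the same component? yes

Answer: yes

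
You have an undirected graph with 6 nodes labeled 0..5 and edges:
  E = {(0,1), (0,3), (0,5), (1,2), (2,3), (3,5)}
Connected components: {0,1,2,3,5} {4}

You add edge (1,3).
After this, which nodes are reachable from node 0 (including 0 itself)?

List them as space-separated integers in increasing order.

Answer: 0 1 2 3 5

Derivation:
Before: nodes reachable from 0: {0,1,2,3,5}
Adding (1,3): both endpoints already in same component. Reachability from 0 unchanged.
After: nodes reachable from 0: {0,1,2,3,5}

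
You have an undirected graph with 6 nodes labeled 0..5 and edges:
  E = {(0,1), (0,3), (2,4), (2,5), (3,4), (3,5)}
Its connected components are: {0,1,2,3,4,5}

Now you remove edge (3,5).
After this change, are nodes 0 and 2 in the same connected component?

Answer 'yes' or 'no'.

Answer: yes

Derivation:
Initial components: {0,1,2,3,4,5}
Removing edge (3,5): not a bridge — component count unchanged at 1.
New components: {0,1,2,3,4,5}
Are 0 and 2 in the same component? yes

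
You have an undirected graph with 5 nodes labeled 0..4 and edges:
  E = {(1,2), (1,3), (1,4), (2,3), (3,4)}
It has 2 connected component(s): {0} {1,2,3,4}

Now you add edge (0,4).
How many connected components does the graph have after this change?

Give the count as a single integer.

Answer: 1

Derivation:
Initial component count: 2
Add (0,4): merges two components. Count decreases: 2 -> 1.
New component count: 1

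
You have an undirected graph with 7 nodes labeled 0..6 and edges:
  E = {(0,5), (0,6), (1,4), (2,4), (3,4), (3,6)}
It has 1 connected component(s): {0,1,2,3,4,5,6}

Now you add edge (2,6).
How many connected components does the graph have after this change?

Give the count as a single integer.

Initial component count: 1
Add (2,6): endpoints already in same component. Count unchanged: 1.
New component count: 1

Answer: 1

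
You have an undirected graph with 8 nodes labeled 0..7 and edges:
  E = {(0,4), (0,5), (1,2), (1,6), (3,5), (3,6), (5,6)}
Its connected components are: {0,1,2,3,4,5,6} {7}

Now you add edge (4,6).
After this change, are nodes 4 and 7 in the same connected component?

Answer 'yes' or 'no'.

Initial components: {0,1,2,3,4,5,6} {7}
Adding edge (4,6): both already in same component {0,1,2,3,4,5,6}. No change.
New components: {0,1,2,3,4,5,6} {7}
Are 4 and 7 in the same component? no

Answer: no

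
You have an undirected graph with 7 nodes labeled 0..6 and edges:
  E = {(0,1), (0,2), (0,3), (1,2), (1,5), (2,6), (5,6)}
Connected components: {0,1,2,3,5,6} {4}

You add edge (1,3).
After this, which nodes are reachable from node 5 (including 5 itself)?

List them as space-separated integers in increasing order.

Answer: 0 1 2 3 5 6

Derivation:
Before: nodes reachable from 5: {0,1,2,3,5,6}
Adding (1,3): both endpoints already in same component. Reachability from 5 unchanged.
After: nodes reachable from 5: {0,1,2,3,5,6}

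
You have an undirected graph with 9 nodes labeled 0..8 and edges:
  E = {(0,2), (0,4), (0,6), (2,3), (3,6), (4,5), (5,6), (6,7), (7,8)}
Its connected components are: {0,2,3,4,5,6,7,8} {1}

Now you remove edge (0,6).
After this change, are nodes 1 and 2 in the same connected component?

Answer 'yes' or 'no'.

Answer: no

Derivation:
Initial components: {0,2,3,4,5,6,7,8} {1}
Removing edge (0,6): not a bridge — component count unchanged at 2.
New components: {0,2,3,4,5,6,7,8} {1}
Are 1 and 2 in the same component? no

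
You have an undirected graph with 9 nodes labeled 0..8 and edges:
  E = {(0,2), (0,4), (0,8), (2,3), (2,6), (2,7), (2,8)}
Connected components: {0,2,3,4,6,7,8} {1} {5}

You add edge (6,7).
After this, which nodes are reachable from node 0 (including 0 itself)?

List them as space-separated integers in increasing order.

Answer: 0 2 3 4 6 7 8

Derivation:
Before: nodes reachable from 0: {0,2,3,4,6,7,8}
Adding (6,7): both endpoints already in same component. Reachability from 0 unchanged.
After: nodes reachable from 0: {0,2,3,4,6,7,8}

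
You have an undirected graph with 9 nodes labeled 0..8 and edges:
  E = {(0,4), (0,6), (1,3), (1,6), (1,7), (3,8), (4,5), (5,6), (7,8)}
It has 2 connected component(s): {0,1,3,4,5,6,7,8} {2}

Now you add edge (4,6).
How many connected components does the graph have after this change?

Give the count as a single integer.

Initial component count: 2
Add (4,6): endpoints already in same component. Count unchanged: 2.
New component count: 2

Answer: 2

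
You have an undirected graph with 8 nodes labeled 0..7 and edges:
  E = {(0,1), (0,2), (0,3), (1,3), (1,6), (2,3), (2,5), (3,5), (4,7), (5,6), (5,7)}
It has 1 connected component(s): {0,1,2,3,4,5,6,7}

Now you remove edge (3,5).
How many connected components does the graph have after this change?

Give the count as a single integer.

Answer: 1

Derivation:
Initial component count: 1
Remove (3,5): not a bridge. Count unchanged: 1.
  After removal, components: {0,1,2,3,4,5,6,7}
New component count: 1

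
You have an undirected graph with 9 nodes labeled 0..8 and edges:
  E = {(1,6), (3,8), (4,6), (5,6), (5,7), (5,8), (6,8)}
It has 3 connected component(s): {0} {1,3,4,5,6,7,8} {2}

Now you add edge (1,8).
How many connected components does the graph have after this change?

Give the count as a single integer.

Answer: 3

Derivation:
Initial component count: 3
Add (1,8): endpoints already in same component. Count unchanged: 3.
New component count: 3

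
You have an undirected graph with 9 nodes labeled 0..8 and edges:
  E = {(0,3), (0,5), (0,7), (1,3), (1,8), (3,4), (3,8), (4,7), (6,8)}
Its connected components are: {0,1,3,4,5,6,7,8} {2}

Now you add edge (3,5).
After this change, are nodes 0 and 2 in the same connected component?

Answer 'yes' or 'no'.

Answer: no

Derivation:
Initial components: {0,1,3,4,5,6,7,8} {2}
Adding edge (3,5): both already in same component {0,1,3,4,5,6,7,8}. No change.
New components: {0,1,3,4,5,6,7,8} {2}
Are 0 and 2 in the same component? no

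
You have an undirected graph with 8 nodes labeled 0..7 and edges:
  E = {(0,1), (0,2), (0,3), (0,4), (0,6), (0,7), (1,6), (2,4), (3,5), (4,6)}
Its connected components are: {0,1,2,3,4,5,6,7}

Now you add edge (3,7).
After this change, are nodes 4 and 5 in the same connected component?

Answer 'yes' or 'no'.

Answer: yes

Derivation:
Initial components: {0,1,2,3,4,5,6,7}
Adding edge (3,7): both already in same component {0,1,2,3,4,5,6,7}. No change.
New components: {0,1,2,3,4,5,6,7}
Are 4 and 5 in the same component? yes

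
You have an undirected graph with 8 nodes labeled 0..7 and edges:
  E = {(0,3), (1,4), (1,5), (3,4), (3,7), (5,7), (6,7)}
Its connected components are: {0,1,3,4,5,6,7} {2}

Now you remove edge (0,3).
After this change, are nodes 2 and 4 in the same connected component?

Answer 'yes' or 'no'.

Answer: no

Derivation:
Initial components: {0,1,3,4,5,6,7} {2}
Removing edge (0,3): it was a bridge — component count 2 -> 3.
New components: {0} {1,3,4,5,6,7} {2}
Are 2 and 4 in the same component? no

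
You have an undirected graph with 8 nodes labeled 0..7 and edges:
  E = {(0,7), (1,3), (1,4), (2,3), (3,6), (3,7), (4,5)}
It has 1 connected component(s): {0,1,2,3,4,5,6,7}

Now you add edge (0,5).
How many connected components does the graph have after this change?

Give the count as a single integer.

Answer: 1

Derivation:
Initial component count: 1
Add (0,5): endpoints already in same component. Count unchanged: 1.
New component count: 1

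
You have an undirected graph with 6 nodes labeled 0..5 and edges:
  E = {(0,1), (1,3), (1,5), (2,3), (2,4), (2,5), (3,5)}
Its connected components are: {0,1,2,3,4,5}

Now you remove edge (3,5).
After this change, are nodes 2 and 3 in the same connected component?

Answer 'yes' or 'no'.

Initial components: {0,1,2,3,4,5}
Removing edge (3,5): not a bridge — component count unchanged at 1.
New components: {0,1,2,3,4,5}
Are 2 and 3 in the same component? yes

Answer: yes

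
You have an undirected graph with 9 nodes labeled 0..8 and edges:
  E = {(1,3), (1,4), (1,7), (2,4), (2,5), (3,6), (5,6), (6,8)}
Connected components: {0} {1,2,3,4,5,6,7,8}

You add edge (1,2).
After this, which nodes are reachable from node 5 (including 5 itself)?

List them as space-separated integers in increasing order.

Before: nodes reachable from 5: {1,2,3,4,5,6,7,8}
Adding (1,2): both endpoints already in same component. Reachability from 5 unchanged.
After: nodes reachable from 5: {1,2,3,4,5,6,7,8}

Answer: 1 2 3 4 5 6 7 8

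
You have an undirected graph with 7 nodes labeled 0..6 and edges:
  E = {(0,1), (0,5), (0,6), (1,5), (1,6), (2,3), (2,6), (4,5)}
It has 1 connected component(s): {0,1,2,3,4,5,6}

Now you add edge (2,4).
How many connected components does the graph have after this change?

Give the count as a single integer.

Answer: 1

Derivation:
Initial component count: 1
Add (2,4): endpoints already in same component. Count unchanged: 1.
New component count: 1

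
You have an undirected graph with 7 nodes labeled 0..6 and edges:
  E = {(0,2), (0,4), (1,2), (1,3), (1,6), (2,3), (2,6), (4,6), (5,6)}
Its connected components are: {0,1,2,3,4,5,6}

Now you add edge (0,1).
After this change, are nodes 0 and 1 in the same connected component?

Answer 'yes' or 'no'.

Initial components: {0,1,2,3,4,5,6}
Adding edge (0,1): both already in same component {0,1,2,3,4,5,6}. No change.
New components: {0,1,2,3,4,5,6}
Are 0 and 1 in the same component? yes

Answer: yes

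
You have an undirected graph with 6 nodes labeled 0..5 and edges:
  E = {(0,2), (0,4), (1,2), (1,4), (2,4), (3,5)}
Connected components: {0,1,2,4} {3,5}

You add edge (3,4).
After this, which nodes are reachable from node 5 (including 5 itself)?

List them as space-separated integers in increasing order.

Before: nodes reachable from 5: {3,5}
Adding (3,4): merges 5's component with another. Reachability grows.
After: nodes reachable from 5: {0,1,2,3,4,5}

Answer: 0 1 2 3 4 5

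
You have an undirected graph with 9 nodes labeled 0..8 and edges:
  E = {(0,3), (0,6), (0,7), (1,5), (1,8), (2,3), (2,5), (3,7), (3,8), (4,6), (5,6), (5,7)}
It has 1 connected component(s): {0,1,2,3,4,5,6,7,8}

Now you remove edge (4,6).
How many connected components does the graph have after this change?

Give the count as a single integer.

Answer: 2

Derivation:
Initial component count: 1
Remove (4,6): it was a bridge. Count increases: 1 -> 2.
  After removal, components: {0,1,2,3,5,6,7,8} {4}
New component count: 2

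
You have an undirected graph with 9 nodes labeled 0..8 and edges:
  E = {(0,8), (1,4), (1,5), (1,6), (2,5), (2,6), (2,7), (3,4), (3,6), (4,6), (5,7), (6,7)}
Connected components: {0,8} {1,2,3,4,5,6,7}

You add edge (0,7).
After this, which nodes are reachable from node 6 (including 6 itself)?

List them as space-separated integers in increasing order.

Answer: 0 1 2 3 4 5 6 7 8

Derivation:
Before: nodes reachable from 6: {1,2,3,4,5,6,7}
Adding (0,7): merges 6's component with another. Reachability grows.
After: nodes reachable from 6: {0,1,2,3,4,5,6,7,8}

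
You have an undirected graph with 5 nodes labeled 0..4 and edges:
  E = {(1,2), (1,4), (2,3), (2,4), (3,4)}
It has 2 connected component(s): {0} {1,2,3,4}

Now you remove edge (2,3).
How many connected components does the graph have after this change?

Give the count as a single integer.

Initial component count: 2
Remove (2,3): not a bridge. Count unchanged: 2.
  After removal, components: {0} {1,2,3,4}
New component count: 2

Answer: 2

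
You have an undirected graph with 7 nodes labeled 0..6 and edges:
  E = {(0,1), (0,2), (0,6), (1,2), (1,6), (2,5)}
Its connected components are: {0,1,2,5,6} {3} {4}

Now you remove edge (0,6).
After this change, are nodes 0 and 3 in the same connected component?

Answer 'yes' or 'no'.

Initial components: {0,1,2,5,6} {3} {4}
Removing edge (0,6): not a bridge — component count unchanged at 3.
New components: {0,1,2,5,6} {3} {4}
Are 0 and 3 in the same component? no

Answer: no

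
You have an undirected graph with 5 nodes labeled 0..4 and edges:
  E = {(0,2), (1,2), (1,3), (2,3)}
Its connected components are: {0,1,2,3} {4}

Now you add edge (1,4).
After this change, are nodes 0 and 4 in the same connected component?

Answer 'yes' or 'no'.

Initial components: {0,1,2,3} {4}
Adding edge (1,4): merges {0,1,2,3} and {4}.
New components: {0,1,2,3,4}
Are 0 and 4 in the same component? yes

Answer: yes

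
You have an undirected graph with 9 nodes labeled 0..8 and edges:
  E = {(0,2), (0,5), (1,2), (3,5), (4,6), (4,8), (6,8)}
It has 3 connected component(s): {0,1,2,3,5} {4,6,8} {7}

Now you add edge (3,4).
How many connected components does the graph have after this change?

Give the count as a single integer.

Answer: 2

Derivation:
Initial component count: 3
Add (3,4): merges two components. Count decreases: 3 -> 2.
New component count: 2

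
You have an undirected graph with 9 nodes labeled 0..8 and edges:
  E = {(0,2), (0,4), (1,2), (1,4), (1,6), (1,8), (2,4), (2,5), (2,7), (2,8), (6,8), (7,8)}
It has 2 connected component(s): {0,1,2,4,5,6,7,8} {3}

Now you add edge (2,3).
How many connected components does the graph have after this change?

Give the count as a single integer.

Answer: 1

Derivation:
Initial component count: 2
Add (2,3): merges two components. Count decreases: 2 -> 1.
New component count: 1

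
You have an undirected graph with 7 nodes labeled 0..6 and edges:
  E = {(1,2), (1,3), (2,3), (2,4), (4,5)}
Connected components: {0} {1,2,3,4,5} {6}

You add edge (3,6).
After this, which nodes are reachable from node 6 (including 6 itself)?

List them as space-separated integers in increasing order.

Answer: 1 2 3 4 5 6

Derivation:
Before: nodes reachable from 6: {6}
Adding (3,6): merges 6's component with another. Reachability grows.
After: nodes reachable from 6: {1,2,3,4,5,6}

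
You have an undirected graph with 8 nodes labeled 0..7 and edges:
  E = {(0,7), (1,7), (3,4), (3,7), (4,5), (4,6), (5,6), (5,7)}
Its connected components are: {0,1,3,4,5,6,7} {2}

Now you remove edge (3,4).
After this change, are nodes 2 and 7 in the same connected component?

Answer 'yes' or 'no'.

Initial components: {0,1,3,4,5,6,7} {2}
Removing edge (3,4): not a bridge — component count unchanged at 2.
New components: {0,1,3,4,5,6,7} {2}
Are 2 and 7 in the same component? no

Answer: no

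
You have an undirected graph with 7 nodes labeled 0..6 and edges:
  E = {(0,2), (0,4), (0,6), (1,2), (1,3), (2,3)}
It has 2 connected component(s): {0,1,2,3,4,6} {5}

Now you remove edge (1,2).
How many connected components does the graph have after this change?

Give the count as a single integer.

Answer: 2

Derivation:
Initial component count: 2
Remove (1,2): not a bridge. Count unchanged: 2.
  After removal, components: {0,1,2,3,4,6} {5}
New component count: 2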